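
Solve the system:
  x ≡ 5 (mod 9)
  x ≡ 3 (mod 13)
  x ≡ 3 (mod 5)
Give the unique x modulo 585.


Moduli 9, 13, 5 are pairwise coprime; by CRT there is a unique solution modulo M = 9 · 13 · 5 = 585.
Solve pairwise, accumulating the modulus:
  Start with x ≡ 5 (mod 9).
  Combine with x ≡ 3 (mod 13): since gcd(9, 13) = 1, we get a unique residue mod 117.
    Write x = 5 + 9·t and substitute into x ≡ 3 (mod 13): 9·t ≡ 3 − 5 = -2 (mod 13).
    Reduce coefficients mod 13: 9·t ≡ 11 (mod 13).
    The inverse of 9 mod 13 is 3 (since 9·3 = 27 = 2·13 + 1), so t ≡ 3·11 = 33 ≡ 7 (mod 13).
    Then x = 5 + 9·7 = 68, valid modulo lcm(9, 13) = 117: x ≡ 68 (mod 117).
  Combine with x ≡ 3 (mod 5): since gcd(117, 5) = 1, we get a unique residue mod 585.
    Write x = 68 + 117·t and substitute into x ≡ 3 (mod 5): 117·t ≡ 3 − 68 = -65 (mod 5).
    Reduce coefficients mod 5: 2·t ≡ 0 (mod 5).
    The inverse of 2 mod 5 is 3 (since 2·3 = 6 = 1·5 + 1), so t ≡ 3·0 = 0 ≡ 0 (mod 5).
    Then x = 68 + 117·0 = 68, valid modulo lcm(117, 5) = 585: x ≡ 68 (mod 585).
Verify: 68 mod 9 = 5 ✓, 68 mod 13 = 3 ✓, 68 mod 5 = 3 ✓.

x ≡ 68 (mod 585).


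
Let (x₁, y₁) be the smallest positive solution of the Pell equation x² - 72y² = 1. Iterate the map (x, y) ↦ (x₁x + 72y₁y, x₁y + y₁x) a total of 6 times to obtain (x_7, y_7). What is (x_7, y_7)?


Step 1: Find the fundamental solution (x₁, y₁) of x² - 72y² = 1.
  Expand √72 as a continued fraction. a₀ = ⌊√72⌋ = 8; iterate m_{k+1} = d_k·a_k − m_k, d_{k+1} = (72 − m_{k+1}²)/d_k, a_{k+1} = ⌊(a₀ + m_{k+1})/d_{k+1}⌋ (starting m₀ = 0, d₀ = 1), with convergents p_k = a_k·p_{k-1} + p_{k-2}, q_k = a_k·q_{k-1} + q_{k-2} (p₋₁ = 1, q₋₁ = 0):
  k = 0: a₀ = 8; p₀/q₀ = 8/1; p₀² − 72·q₀² = 64 − 72 = -8.
  k = 1: m = 8, d = 8, a = ⌊(8 + 8)/8⌋ = 2; p/q = (2·8 + 1)/(2·1 + 0) = 17/2; p² − 72·q² = 289 − 288 = 1.
  The first convergent with p² − 72·q² = 1 gives the fundamental solution (x₁, y₁) = (17, 2).
Step 2: Apply the recurrence (x_{n+1}, y_{n+1}) = (x₁x_n + 72y₁y_n, x₁y_n + y₁x_n) repeatedly.
  From (x_1, y_1) = (17, 2): x_2 = 17·17 + 72·2·2 = 577; y_2 = 17·2 + 2·17 = 68.
  From (x_2, y_2) = (577, 68): x_3 = 17·577 + 72·2·68 = 19601; y_3 = 17·68 + 2·577 = 2310.
  From (x_3, y_3) = (19601, 2310): x_4 = 17·19601 + 72·2·2310 = 665857; y_4 = 17·2310 + 2·19601 = 78472.
  From (x_4, y_4) = (665857, 78472): x_5 = 17·665857 + 72·2·78472 = 22619537; y_5 = 17·78472 + 2·665857 = 2665738.
  From (x_5, y_5) = (22619537, 2665738): x_6 = 17·22619537 + 72·2·2665738 = 768398401; y_6 = 17·2665738 + 2·22619537 = 90556620.
  From (x_6, y_6) = (768398401, 90556620): x_7 = 17·768398401 + 72·2·90556620 = 26102926097; y_7 = 17·90556620 + 2·768398401 = 3076259342.
Step 3: Verify x_7² - 72·y_7² = 681362750825443653409 - 681362750825443653408 = 1 (should be 1). ✓

(x_1, y_1) = (17, 2); (x_7, y_7) = (26102926097, 3076259342).


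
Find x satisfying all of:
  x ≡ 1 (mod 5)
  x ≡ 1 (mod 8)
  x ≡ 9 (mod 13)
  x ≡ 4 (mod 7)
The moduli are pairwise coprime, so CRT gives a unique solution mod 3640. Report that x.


Product of moduli M = 5 · 8 · 13 · 7 = 3640.
Merge one congruence at a time:
  Start: x ≡ 1 (mod 5).
  Combine with x ≡ 1 (mod 8); new modulus lcm = 40.
    Write x = 1 + 5·t and substitute into x ≡ 1 (mod 8): 5·t ≡ 1 − 1 = 0 (mod 8).
    The inverse of 5 mod 8 is 5 (since 5·5 = 25 = 3·8 + 1), so t ≡ 5·0 = 0 ≡ 0 (mod 8).
    Then x = 1 + 5·0 = 1, valid modulo lcm(5, 8) = 40: x ≡ 1 (mod 40).
  Combine with x ≡ 9 (mod 13); new modulus lcm = 520.
    Write x = 1 + 40·t and substitute into x ≡ 9 (mod 13): 40·t ≡ 9 − 1 = 8 (mod 13).
    Reduce coefficients mod 13: 1·t ≡ 8 (mod 13).
    So t ≡ 8 (mod 13).
    Then x = 1 + 40·8 = 321, valid modulo lcm(40, 13) = 520: x ≡ 321 (mod 520).
  Combine with x ≡ 4 (mod 7); new modulus lcm = 3640.
    Write x = 321 + 520·t and substitute into x ≡ 4 (mod 7): 520·t ≡ 4 − 321 = -317 (mod 7).
    Reduce coefficients mod 7: 2·t ≡ 5 (mod 7).
    The inverse of 2 mod 7 is 4 (since 2·4 = 8 = 1·7 + 1), so t ≡ 4·5 = 20 ≡ 6 (mod 7).
    Then x = 321 + 520·6 = 3441, valid modulo lcm(520, 7) = 3640: x ≡ 3441 (mod 3640).
Verify against each original: 3441 mod 5 = 1, 3441 mod 8 = 1, 3441 mod 13 = 9, 3441 mod 7 = 4.

x ≡ 3441 (mod 3640).


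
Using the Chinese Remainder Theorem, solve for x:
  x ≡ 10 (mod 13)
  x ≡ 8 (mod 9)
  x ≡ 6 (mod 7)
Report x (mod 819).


Moduli 13, 9, 7 are pairwise coprime; by CRT there is a unique solution modulo M = 13 · 9 · 7 = 819.
Solve pairwise, accumulating the modulus:
  Start with x ≡ 10 (mod 13).
  Combine with x ≡ 8 (mod 9): since gcd(13, 9) = 1, we get a unique residue mod 117.
    Write x = 10 + 13·t and substitute into x ≡ 8 (mod 9): 13·t ≡ 8 − 10 = -2 (mod 9).
    Reduce coefficients mod 9: 4·t ≡ 7 (mod 9).
    The inverse of 4 mod 9 is 7 (since 4·7 = 28 = 3·9 + 1), so t ≡ 7·7 = 49 ≡ 4 (mod 9).
    Then x = 10 + 13·4 = 62, valid modulo lcm(13, 9) = 117: x ≡ 62 (mod 117).
  Combine with x ≡ 6 (mod 7): since gcd(117, 7) = 1, we get a unique residue mod 819.
    Write x = 62 + 117·t and substitute into x ≡ 6 (mod 7): 117·t ≡ 6 − 62 = -56 (mod 7).
    Reduce coefficients mod 7: 5·t ≡ 0 (mod 7).
    The inverse of 5 mod 7 is 3 (since 5·3 = 15 = 2·7 + 1), so t ≡ 3·0 = 0 ≡ 0 (mod 7).
    Then x = 62 + 117·0 = 62, valid modulo lcm(117, 7) = 819: x ≡ 62 (mod 819).
Verify: 62 mod 13 = 10 ✓, 62 mod 9 = 8 ✓, 62 mod 7 = 6 ✓.

x ≡ 62 (mod 819).


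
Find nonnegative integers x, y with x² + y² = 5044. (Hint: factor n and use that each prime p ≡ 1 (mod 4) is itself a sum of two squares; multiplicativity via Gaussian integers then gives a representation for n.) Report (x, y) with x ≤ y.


Step 1: Factor n = 5044 = 2^2 · 13 · 97.
Step 2: Check the mod-4 condition on each prime factor: 2 = 2 (special); 13 ≡ 1 (mod 4), exponent 1; 97 ≡ 1 (mod 4), exponent 1.
All primes ≡ 3 (mod 4) appear to even exponent (or don't appear), so by the two-squares theorem n IS expressible as a sum of two squares.
Step 3: Build a representation. Group n = k² · m with k = 2 and m = 13 · 97 = 1261 (a product of primes ≡ 1 (mod 4)); a representation of m scales to one of n via (k·x)² + (k·y)² = k²(x² + y²). Each prime p ≡ 1 (mod 4) is itself a sum of two squares; find a² by testing p − a² for a perfect square:
  13: 13 − 1² = 12, 13 − 2² = 9 = 3² ⇒ 13 = 2² + 3².
  97: 97 − 1² = 96, 97 − 2² = 93, 97 − 3² = 88, 97 − 4² = 81 = 9² ⇒ 97 = 4² + 9².
  Combine using the Brahmagupta–Fibonacci identity (a² + b²)(c² + d²) = (ac − bd)² + (ad + bc)² = (ac + bd)² + (ad − bc)²:
  13 · 97 = 1261: from (2² + 3²)(4² + 9²), take (2·4 − 3·9, 2·9 + 3·4) = (8 − 27, 18 + 12) = (-19, 30); dropping signs (only squares matter) gives (19, 30); check 19² + 30² = 361 + 900 = 1261 ✓.
  Scale by k = 2: (2·19, 2·30) = (38, 60).
Step 4: Order so x ≤ y and verify: 38² + 60² = 1444 + 3600 = 5044 = n. ✓

n = 5044 = 38² + 60² (one valid representation with x ≤ y).


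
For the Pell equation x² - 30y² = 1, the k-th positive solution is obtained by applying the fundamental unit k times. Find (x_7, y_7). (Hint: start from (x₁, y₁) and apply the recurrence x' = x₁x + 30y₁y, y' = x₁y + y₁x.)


Step 1: Find the fundamental solution (x₁, y₁) of x² - 30y² = 1.
  Expand √30 as a continued fraction. a₀ = ⌊√30⌋ = 5; iterate m_{k+1} = d_k·a_k − m_k, d_{k+1} = (30 − m_{k+1}²)/d_k, a_{k+1} = ⌊(a₀ + m_{k+1})/d_{k+1}⌋ (starting m₀ = 0, d₀ = 1), with convergents p_k = a_k·p_{k-1} + p_{k-2}, q_k = a_k·q_{k-1} + q_{k-2} (p₋₁ = 1, q₋₁ = 0):
  k = 0: a₀ = 5; p₀/q₀ = 5/1; p₀² − 30·q₀² = 25 − 30 = -5.
  k = 1: m = 5, d = 5, a = ⌊(5 + 5)/5⌋ = 2; p/q = (2·5 + 1)/(2·1 + 0) = 11/2; p² − 30·q² = 121 − 120 = 1.
  The first convergent with p² − 30·q² = 1 gives the fundamental solution (x₁, y₁) = (11, 2).
Step 2: Apply the recurrence (x_{n+1}, y_{n+1}) = (x₁x_n + 30y₁y_n, x₁y_n + y₁x_n) repeatedly.
  From (x_1, y_1) = (11, 2): x_2 = 11·11 + 30·2·2 = 241; y_2 = 11·2 + 2·11 = 44.
  From (x_2, y_2) = (241, 44): x_3 = 11·241 + 30·2·44 = 5291; y_3 = 11·44 + 2·241 = 966.
  From (x_3, y_3) = (5291, 966): x_4 = 11·5291 + 30·2·966 = 116161; y_4 = 11·966 + 2·5291 = 21208.
  From (x_4, y_4) = (116161, 21208): x_5 = 11·116161 + 30·2·21208 = 2550251; y_5 = 11·21208 + 2·116161 = 465610.
  From (x_5, y_5) = (2550251, 465610): x_6 = 11·2550251 + 30·2·465610 = 55989361; y_6 = 11·465610 + 2·2550251 = 10222212.
  From (x_6, y_6) = (55989361, 10222212): x_7 = 11·55989361 + 30·2·10222212 = 1229215691; y_7 = 11·10222212 + 2·55989361 = 224423054.
Step 3: Verify x_7² - 30·y_7² = 1510971215000607481 - 1510971215000607480 = 1 (should be 1). ✓

(x_1, y_1) = (11, 2); (x_7, y_7) = (1229215691, 224423054).


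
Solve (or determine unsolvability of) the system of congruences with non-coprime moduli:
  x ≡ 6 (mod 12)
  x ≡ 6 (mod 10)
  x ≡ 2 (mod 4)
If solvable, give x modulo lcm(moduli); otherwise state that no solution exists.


Moduli 12, 10, 4 are not pairwise coprime, so CRT works modulo lcm(m_i) when all pairwise compatibility conditions hold.
Pairwise compatibility: gcd(m_i, m_j) must divide a_i - a_j for every pair.
Merge one congruence at a time:
  Start: x ≡ 6 (mod 12).
  Combine with x ≡ 6 (mod 10): gcd(12, 10) = 2; 6 - 6 = 0, which IS divisible by 2, so compatible.
    Write x = 6 + 12·t and substitute into x ≡ 6 (mod 10): 12·t ≡ 6 − 6 = 0 (mod 10).
    Divide the congruence (and modulus) by g = 2: 6·t ≡ 0 (mod 5).
    Reduce coefficients mod 5: 1·t ≡ 0 (mod 5).
    So t ≡ 0 (mod 5).
    Then x = 6 + 12·0 = 6, valid modulo lcm(12, 10) = 60: x ≡ 6 (mod 60).
  Combine with x ≡ 2 (mod 4): gcd(60, 4) = 4; 2 - 6 = -4, which IS divisible by 4, so compatible.
    Write x = 6 + 60·t and substitute into x ≡ 2 (mod 4): 60·t ≡ 2 − 6 = -4 (mod 4).
    Divide the congruence (and modulus) by g = 4: 15·t ≡ -1 (mod 1).
    Modulo 1 every t works; take t = 0.
    Then x = 6 + 60·0 = 6, valid modulo lcm(60, 4) = 60: x ≡ 6 (mod 60).
Verify: 6 mod 12 = 6, 6 mod 10 = 6, 6 mod 4 = 2.

x ≡ 6 (mod 60).


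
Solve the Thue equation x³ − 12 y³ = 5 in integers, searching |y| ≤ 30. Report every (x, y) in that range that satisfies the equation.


The equation is x³ - 12y³ = 5. For fixed y, x³ = 12·y³ + 5, so a solution requires the RHS to be a perfect cube.
Strategy: iterate y from -30 to 30, compute RHS = 12·y³ + 5, and check whether it is a (positive or negative) perfect cube.
Check small values of y:
  y = 0: RHS = 5 is not a perfect cube.
  y = 1: RHS = 17 is not a perfect cube.
  y = -1: RHS = -7 is not a perfect cube.
  y = 2: RHS = 101 is not a perfect cube.
  y = -2: RHS = -91 is not a perfect cube.
  y = 3: RHS = 329 is not a perfect cube.
  y = -3: RHS = -319 is not a perfect cube.
Continuing the search up to |y| = 30 finds no solutions either.
No (x, y) in the scanned range satisfies the equation.

No integer solutions with |y| ≤ 30.


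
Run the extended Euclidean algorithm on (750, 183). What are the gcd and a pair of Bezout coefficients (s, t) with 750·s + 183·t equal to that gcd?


Euclidean algorithm on (750, 183) — divide until remainder is 0:
  750 = 4 · 183 + 18
  183 = 10 · 18 + 3
  18 = 6 · 3 + 0
gcd(750, 183) = 3.
Track Bezout coefficients alongside the remainders: start with r₀ = 750 = a·1 + b·0 (s = 1, t = 0) and r₁ = 183 = a·0 + b·1 (s = 0, t = 1); each new remainder r_{k+1} = r_{k-1} − q_k·r_k inherits s_{k+1} = s_{k-1} − q_k·s_k, t_{k+1} = t_{k-1} − q_k·t_k, so r_k = a·s_k + b·t_k at every step:
  q = 4: r = 18, s = 1 − 4·0 = 1, t = 0 − 4·1 = -4  (check: 750·1 + 183·(-4) = 18)
  q = 10: r = 3, s = 0 − 10·1 = -10, t = 1 − 10·(-4) = 41  (check: 750·(-10) + 183·41 = 3)
The row with r = 3 (the gcd) gives the Bezout coefficients s = -10, t = 41.
Result: 750 · (-10) + 183 · (41) = 3.

gcd(750, 183) = 3; s = -10, t = 41 (check: 750·(-10) + 183·41 = 3).


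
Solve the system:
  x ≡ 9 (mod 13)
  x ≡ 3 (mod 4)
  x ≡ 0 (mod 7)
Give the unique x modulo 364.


Moduli 13, 4, 7 are pairwise coprime; by CRT there is a unique solution modulo M = 13 · 4 · 7 = 364.
Solve pairwise, accumulating the modulus:
  Start with x ≡ 9 (mod 13).
  Combine with x ≡ 3 (mod 4): since gcd(13, 4) = 1, we get a unique residue mod 52.
    Write x = 9 + 13·t and substitute into x ≡ 3 (mod 4): 13·t ≡ 3 − 9 = -6 (mod 4).
    Reduce coefficients mod 4: 1·t ≡ 2 (mod 4).
    So t ≡ 2 (mod 4).
    Then x = 9 + 13·2 = 35, valid modulo lcm(13, 4) = 52: x ≡ 35 (mod 52).
  Combine with x ≡ 0 (mod 7): since gcd(52, 7) = 1, we get a unique residue mod 364.
    Write x = 35 + 52·t and substitute into x ≡ 0 (mod 7): 52·t ≡ 0 − 35 = -35 (mod 7).
    Reduce coefficients mod 7: 3·t ≡ 0 (mod 7).
    The inverse of 3 mod 7 is 5 (since 3·5 = 15 = 2·7 + 1), so t ≡ 5·0 = 0 ≡ 0 (mod 7).
    Then x = 35 + 52·0 = 35, valid modulo lcm(52, 7) = 364: x ≡ 35 (mod 364).
Verify: 35 mod 13 = 9 ✓, 35 mod 4 = 3 ✓, 35 mod 7 = 0 ✓.

x ≡ 35 (mod 364).


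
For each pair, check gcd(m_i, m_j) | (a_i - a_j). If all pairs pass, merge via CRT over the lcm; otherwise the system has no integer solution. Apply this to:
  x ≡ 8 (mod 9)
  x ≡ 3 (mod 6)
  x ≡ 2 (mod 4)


Moduli 9, 6, 4 are not pairwise coprime, so CRT works modulo lcm(m_i) when all pairwise compatibility conditions hold.
Pairwise compatibility: gcd(m_i, m_j) must divide a_i - a_j for every pair.
Merge one congruence at a time:
  Start: x ≡ 8 (mod 9).
  Combine with x ≡ 3 (mod 6): gcd(9, 6) = 3, and 3 - 8 = -5 is NOT divisible by 3.
    ⇒ system is inconsistent (no integer solution).

No solution (the system is inconsistent).


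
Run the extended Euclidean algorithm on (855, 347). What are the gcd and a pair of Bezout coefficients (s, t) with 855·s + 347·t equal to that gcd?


Euclidean algorithm on (855, 347) — divide until remainder is 0:
  855 = 2 · 347 + 161
  347 = 2 · 161 + 25
  161 = 6 · 25 + 11
  25 = 2 · 11 + 3
  11 = 3 · 3 + 2
  3 = 1 · 2 + 1
  2 = 2 · 1 + 0
gcd(855, 347) = 1.
Track Bezout coefficients alongside the remainders: start with r₀ = 855 = a·1 + b·0 (s = 1, t = 0) and r₁ = 347 = a·0 + b·1 (s = 0, t = 1); each new remainder r_{k+1} = r_{k-1} − q_k·r_k inherits s_{k+1} = s_{k-1} − q_k·s_k, t_{k+1} = t_{k-1} − q_k·t_k, so r_k = a·s_k + b·t_k at every step:
  q = 2: r = 161, s = 1 − 2·0 = 1, t = 0 − 2·1 = -2  (check: 855·1 + 347·(-2) = 161)
  q = 2: r = 25, s = 0 − 2·1 = -2, t = 1 − 2·(-2) = 5  (check: 855·(-2) + 347·5 = 25)
  q = 6: r = 11, s = 1 − 6·(-2) = 13, t = -2 − 6·5 = -32  (check: 855·13 + 347·(-32) = 11)
  q = 2: r = 3, s = -2 − 2·13 = -28, t = 5 − 2·(-32) = 69  (check: 855·(-28) + 347·69 = 3)
  q = 3: r = 2, s = 13 − 3·(-28) = 97, t = -32 − 3·69 = -239  (check: 855·97 + 347·(-239) = 2)
  q = 1: r = 1, s = -28 − 1·97 = -125, t = 69 − 1·(-239) = 308  (check: 855·(-125) + 347·308 = 1)
The row with r = 1 (the gcd) gives the Bezout coefficients s = -125, t = 308.
Result: 855 · (-125) + 347 · (308) = 1.

gcd(855, 347) = 1; s = -125, t = 308 (check: 855·(-125) + 347·308 = 1).


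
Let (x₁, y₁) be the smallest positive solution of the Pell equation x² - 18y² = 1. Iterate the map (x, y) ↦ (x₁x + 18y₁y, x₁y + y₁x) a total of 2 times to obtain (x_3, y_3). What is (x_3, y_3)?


Step 1: Find the fundamental solution (x₁, y₁) of x² - 18y² = 1.
  Expand √18 as a continued fraction. a₀ = ⌊√18⌋ = 4; iterate m_{k+1} = d_k·a_k − m_k, d_{k+1} = (18 − m_{k+1}²)/d_k, a_{k+1} = ⌊(a₀ + m_{k+1})/d_{k+1}⌋ (starting m₀ = 0, d₀ = 1), with convergents p_k = a_k·p_{k-1} + p_{k-2}, q_k = a_k·q_{k-1} + q_{k-2} (p₋₁ = 1, q₋₁ = 0):
  k = 0: a₀ = 4; p₀/q₀ = 4/1; p₀² − 18·q₀² = 16 − 18 = -2.
  k = 1: m = 4, d = 2, a = ⌊(4 + 4)/2⌋ = 4; p/q = (4·4 + 1)/(4·1 + 0) = 17/4; p² − 18·q² = 289 − 288 = 1.
  The first convergent with p² − 18·q² = 1 gives the fundamental solution (x₁, y₁) = (17, 4).
Step 2: Apply the recurrence (x_{n+1}, y_{n+1}) = (x₁x_n + 18y₁y_n, x₁y_n + y₁x_n) repeatedly.
  From (x_1, y_1) = (17, 4): x_2 = 17·17 + 18·4·4 = 577; y_2 = 17·4 + 4·17 = 136.
  From (x_2, y_2) = (577, 136): x_3 = 17·577 + 18·4·136 = 19601; y_3 = 17·136 + 4·577 = 4620.
Step 3: Verify x_3² - 18·y_3² = 384199201 - 384199200 = 1 (should be 1). ✓

(x_1, y_1) = (17, 4); (x_3, y_3) = (19601, 4620).


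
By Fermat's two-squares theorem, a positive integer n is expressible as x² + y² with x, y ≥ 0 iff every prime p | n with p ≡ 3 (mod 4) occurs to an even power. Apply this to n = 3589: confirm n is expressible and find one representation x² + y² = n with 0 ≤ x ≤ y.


Step 1: Factor n = 3589 = 37 · 97.
Step 2: Check the mod-4 condition on each prime factor: 37 ≡ 1 (mod 4), exponent 1; 97 ≡ 1 (mod 4), exponent 1.
All primes ≡ 3 (mod 4) appear to even exponent (or don't appear), so by the two-squares theorem n IS expressible as a sum of two squares.
Step 3: Build a representation. Here n = 37 · 97 is a product of primes ≡ 1 (mod 4). Each prime p ≡ 1 (mod 4) is itself a sum of two squares; find a² by testing p − a² for a perfect square:
  37: 37 − 1² = 36 = 6² ⇒ 37 = 1² + 6².
  97: 97 − 1² = 96, 97 − 2² = 93, 97 − 3² = 88, 97 − 4² = 81 = 9² ⇒ 97 = 4² + 9².
  Combine using the Brahmagupta–Fibonacci identity (a² + b²)(c² + d²) = (ac − bd)² + (ad + bc)² = (ac + bd)² + (ad − bc)²:
  37 · 97 = 3589: from (1² + 6²)(4² + 9²), take (1·4 − 6·9, 1·9 + 6·4) = (4 − 54, 9 + 24) = (-50, 33); dropping signs (only squares matter) gives (50, 33); check 50² + 33² = 2500 + 1089 = 3589 ✓.
Step 4: Order so x ≤ y and verify: 33² + 50² = 1089 + 2500 = 3589 = n. ✓

n = 3589 = 33² + 50² (one valid representation with x ≤ y).


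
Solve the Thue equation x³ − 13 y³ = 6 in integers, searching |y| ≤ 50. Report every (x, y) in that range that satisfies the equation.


The equation is x³ - 13y³ = 6. For fixed y, x³ = 13·y³ + 6, so a solution requires the RHS to be a perfect cube.
Strategy: iterate y from -50 to 50, compute RHS = 13·y³ + 6, and check whether it is a (positive or negative) perfect cube.
Check small values of y:
  y = 0: RHS = 6 is not a perfect cube.
  y = 1: RHS = 19 is not a perfect cube.
  y = -1: RHS = -7 is not a perfect cube.
  y = 2: RHS = 110 is not a perfect cube.
  y = -2: RHS = -98 is not a perfect cube.
  y = 3: RHS = 357 is not a perfect cube.
  y = -3: RHS = -345 is not a perfect cube.
Continuing the search up to |y| = 50 finds no solutions either.
No (x, y) in the scanned range satisfies the equation.

No integer solutions with |y| ≤ 50.


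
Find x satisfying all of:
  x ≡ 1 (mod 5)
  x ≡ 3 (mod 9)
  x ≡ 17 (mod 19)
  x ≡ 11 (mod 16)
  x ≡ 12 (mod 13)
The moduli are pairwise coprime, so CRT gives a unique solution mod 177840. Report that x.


Product of moduli M = 5 · 9 · 19 · 16 · 13 = 177840.
Merge one congruence at a time:
  Start: x ≡ 1 (mod 5).
  Combine with x ≡ 3 (mod 9); new modulus lcm = 45.
    Write x = 1 + 5·t and substitute into x ≡ 3 (mod 9): 5·t ≡ 3 − 1 = 2 (mod 9).
    The inverse of 5 mod 9 is 2 (since 5·2 = 10 = 1·9 + 1), so t ≡ 2·2 = 4 ≡ 4 (mod 9).
    Then x = 1 + 5·4 = 21, valid modulo lcm(5, 9) = 45: x ≡ 21 (mod 45).
  Combine with x ≡ 17 (mod 19); new modulus lcm = 855.
    Write x = 21 + 45·t and substitute into x ≡ 17 (mod 19): 45·t ≡ 17 − 21 = -4 (mod 19).
    Reduce coefficients mod 19: 7·t ≡ 15 (mod 19).
    The inverse of 7 mod 19 is 11 (since 7·11 = 77 = 4·19 + 1), so t ≡ 11·15 = 165 ≡ 13 (mod 19).
    Then x = 21 + 45·13 = 606, valid modulo lcm(45, 19) = 855: x ≡ 606 (mod 855).
  Combine with x ≡ 11 (mod 16); new modulus lcm = 13680.
    Write x = 606 + 855·t and substitute into x ≡ 11 (mod 16): 855·t ≡ 11 − 606 = -595 (mod 16).
    Reduce coefficients mod 16: 7·t ≡ 13 (mod 16).
    The inverse of 7 mod 16 is 7 (since 7·7 = 49 = 3·16 + 1), so t ≡ 7·13 = 91 ≡ 11 (mod 16).
    Then x = 606 + 855·11 = 10011, valid modulo lcm(855, 16) = 13680: x ≡ 10011 (mod 13680).
  Combine with x ≡ 12 (mod 13); new modulus lcm = 177840.
    Write x = 10011 + 13680·t and substitute into x ≡ 12 (mod 13): 13680·t ≡ 12 − 10011 = -9999 (mod 13).
    Reduce coefficients mod 13: 4·t ≡ 11 (mod 13).
    The inverse of 4 mod 13 is 10 (since 4·10 = 40 = 3·13 + 1), so t ≡ 10·11 = 110 ≡ 6 (mod 13).
    Then x = 10011 + 13680·6 = 92091, valid modulo lcm(13680, 13) = 177840: x ≡ 92091 (mod 177840).
Verify against each original: 92091 mod 5 = 1, 92091 mod 9 = 3, 92091 mod 19 = 17, 92091 mod 16 = 11, 92091 mod 13 = 12.

x ≡ 92091 (mod 177840).


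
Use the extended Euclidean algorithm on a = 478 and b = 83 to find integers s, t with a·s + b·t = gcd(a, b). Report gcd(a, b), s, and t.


Euclidean algorithm on (478, 83) — divide until remainder is 0:
  478 = 5 · 83 + 63
  83 = 1 · 63 + 20
  63 = 3 · 20 + 3
  20 = 6 · 3 + 2
  3 = 1 · 2 + 1
  2 = 2 · 1 + 0
gcd(478, 83) = 1.
Track Bezout coefficients alongside the remainders: start with r₀ = 478 = a·1 + b·0 (s = 1, t = 0) and r₁ = 83 = a·0 + b·1 (s = 0, t = 1); each new remainder r_{k+1} = r_{k-1} − q_k·r_k inherits s_{k+1} = s_{k-1} − q_k·s_k, t_{k+1} = t_{k-1} − q_k·t_k, so r_k = a·s_k + b·t_k at every step:
  q = 5: r = 63, s = 1 − 5·0 = 1, t = 0 − 5·1 = -5  (check: 478·1 + 83·(-5) = 63)
  q = 1: r = 20, s = 0 − 1·1 = -1, t = 1 − 1·(-5) = 6  (check: 478·(-1) + 83·6 = 20)
  q = 3: r = 3, s = 1 − 3·(-1) = 4, t = -5 − 3·6 = -23  (check: 478·4 + 83·(-23) = 3)
  q = 6: r = 2, s = -1 − 6·4 = -25, t = 6 − 6·(-23) = 144  (check: 478·(-25) + 83·144 = 2)
  q = 1: r = 1, s = 4 − 1·(-25) = 29, t = -23 − 1·144 = -167  (check: 478·29 + 83·(-167) = 1)
The row with r = 1 (the gcd) gives the Bezout coefficients s = 29, t = -167.
Result: 478 · (29) + 83 · (-167) = 1.

gcd(478, 83) = 1; s = 29, t = -167 (check: 478·29 + 83·(-167) = 1).


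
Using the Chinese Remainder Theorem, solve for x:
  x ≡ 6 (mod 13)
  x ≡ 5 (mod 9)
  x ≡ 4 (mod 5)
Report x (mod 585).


Moduli 13, 9, 5 are pairwise coprime; by CRT there is a unique solution modulo M = 13 · 9 · 5 = 585.
Solve pairwise, accumulating the modulus:
  Start with x ≡ 6 (mod 13).
  Combine with x ≡ 5 (mod 9): since gcd(13, 9) = 1, we get a unique residue mod 117.
    Write x = 6 + 13·t and substitute into x ≡ 5 (mod 9): 13·t ≡ 5 − 6 = -1 (mod 9).
    Reduce coefficients mod 9: 4·t ≡ 8 (mod 9).
    The inverse of 4 mod 9 is 7 (since 4·7 = 28 = 3·9 + 1), so t ≡ 7·8 = 56 ≡ 2 (mod 9).
    Then x = 6 + 13·2 = 32, valid modulo lcm(13, 9) = 117: x ≡ 32 (mod 117).
  Combine with x ≡ 4 (mod 5): since gcd(117, 5) = 1, we get a unique residue mod 585.
    Write x = 32 + 117·t and substitute into x ≡ 4 (mod 5): 117·t ≡ 4 − 32 = -28 (mod 5).
    Reduce coefficients mod 5: 2·t ≡ 2 (mod 5).
    The inverse of 2 mod 5 is 3 (since 2·3 = 6 = 1·5 + 1), so t ≡ 3·2 = 6 ≡ 1 (mod 5).
    Then x = 32 + 117·1 = 149, valid modulo lcm(117, 5) = 585: x ≡ 149 (mod 585).
Verify: 149 mod 13 = 6 ✓, 149 mod 9 = 5 ✓, 149 mod 5 = 4 ✓.

x ≡ 149 (mod 585).


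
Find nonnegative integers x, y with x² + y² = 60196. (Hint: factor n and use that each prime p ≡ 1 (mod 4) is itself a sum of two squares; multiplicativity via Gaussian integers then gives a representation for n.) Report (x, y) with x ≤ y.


Step 1: Factor n = 60196 = 2^2 · 101 · 149.
Step 2: Check the mod-4 condition on each prime factor: 2 = 2 (special); 101 ≡ 1 (mod 4), exponent 1; 149 ≡ 1 (mod 4), exponent 1.
All primes ≡ 3 (mod 4) appear to even exponent (or don't appear), so by the two-squares theorem n IS expressible as a sum of two squares.
Step 3: Build a representation. Group n = k² · m with k = 2 and m = 101 · 149 = 15049 (a product of primes ≡ 1 (mod 4)); a representation of m scales to one of n via (k·x)² + (k·y)² = k²(x² + y²). Each prime p ≡ 1 (mod 4) is itself a sum of two squares; find a² by testing p − a² for a perfect square:
  101: 101 − 1² = 100 = 10² ⇒ 101 = 1² + 10².
  149: 149 − 1² = 148, 149 − 2² = 145, 149 − 3² = 140, 149 − 4² = 133, 149 − 5² = 124, 149 − 6² = 113, 149 − 7² = 100 = 10² ⇒ 149 = 7² + 10².
  Combine using the Brahmagupta–Fibonacci identity (a² + b²)(c² + d²) = (ac − bd)² + (ad + bc)² = (ac + bd)² + (ad − bc)²:
  101 · 149 = 15049: from (1² + 10²)(7² + 10²), take (1·7 − 10·10, 1·10 + 10·7) = (7 − 100, 10 + 70) = (-93, 80); dropping signs (only squares matter) gives (93, 80); check 93² + 80² = 8649 + 6400 = 15049 ✓.
  Scale by k = 2: (2·93, 2·80) = (186, 160).
Step 4: Order so x ≤ y and verify: 160² + 186² = 25600 + 34596 = 60196 = n. ✓

n = 60196 = 160² + 186² (one valid representation with x ≤ y).


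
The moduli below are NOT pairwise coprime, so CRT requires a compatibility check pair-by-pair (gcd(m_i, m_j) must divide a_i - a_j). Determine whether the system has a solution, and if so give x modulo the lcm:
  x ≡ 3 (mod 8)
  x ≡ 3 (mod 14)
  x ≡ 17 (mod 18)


Moduli 8, 14, 18 are not pairwise coprime, so CRT works modulo lcm(m_i) when all pairwise compatibility conditions hold.
Pairwise compatibility: gcd(m_i, m_j) must divide a_i - a_j for every pair.
Merge one congruence at a time:
  Start: x ≡ 3 (mod 8).
  Combine with x ≡ 3 (mod 14): gcd(8, 14) = 2; 3 - 3 = 0, which IS divisible by 2, so compatible.
    Write x = 3 + 8·t and substitute into x ≡ 3 (mod 14): 8·t ≡ 3 − 3 = 0 (mod 14).
    Divide the congruence (and modulus) by g = 2: 4·t ≡ 0 (mod 7).
    The inverse of 4 mod 7 is 2 (since 4·2 = 8 = 1·7 + 1), so t ≡ 2·0 = 0 ≡ 0 (mod 7).
    Then x = 3 + 8·0 = 3, valid modulo lcm(8, 14) = 56: x ≡ 3 (mod 56).
  Combine with x ≡ 17 (mod 18): gcd(56, 18) = 2; 17 - 3 = 14, which IS divisible by 2, so compatible.
    Write x = 3 + 56·t and substitute into x ≡ 17 (mod 18): 56·t ≡ 17 − 3 = 14 (mod 18).
    Divide the congruence (and modulus) by g = 2: 28·t ≡ 7 (mod 9).
    Reduce coefficients mod 9: 1·t ≡ 7 (mod 9).
    So t ≡ 7 (mod 9).
    Then x = 3 + 56·7 = 395, valid modulo lcm(56, 18) = 504: x ≡ 395 (mod 504).
Verify: 395 mod 8 = 3, 395 mod 14 = 3, 395 mod 18 = 17.

x ≡ 395 (mod 504).


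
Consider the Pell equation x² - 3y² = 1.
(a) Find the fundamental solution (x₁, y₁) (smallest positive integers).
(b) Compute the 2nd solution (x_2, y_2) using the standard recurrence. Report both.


Step 1: Find the fundamental solution (x₁, y₁) of x² - 3y² = 1.
  Expand √3 as a continued fraction. a₀ = ⌊√3⌋ = 1; iterate m_{k+1} = d_k·a_k − m_k, d_{k+1} = (3 − m_{k+1}²)/d_k, a_{k+1} = ⌊(a₀ + m_{k+1})/d_{k+1}⌋ (starting m₀ = 0, d₀ = 1), with convergents p_k = a_k·p_{k-1} + p_{k-2}, q_k = a_k·q_{k-1} + q_{k-2} (p₋₁ = 1, q₋₁ = 0):
  k = 0: a₀ = 1; p₀/q₀ = 1/1; p₀² − 3·q₀² = 1 − 3 = -2.
  k = 1: m = 1, d = 2, a = ⌊(1 + 1)/2⌋ = 1; p/q = (1·1 + 1)/(1·1 + 0) = 2/1; p² − 3·q² = 4 − 3 = 1.
  The first convergent with p² − 3·q² = 1 gives the fundamental solution (x₁, y₁) = (2, 1).
Step 2: Apply the recurrence (x_{n+1}, y_{n+1}) = (x₁x_n + 3y₁y_n, x₁y_n + y₁x_n) repeatedly.
  From (x_1, y_1) = (2, 1): x_2 = 2·2 + 3·1·1 = 7; y_2 = 2·1 + 1·2 = 4.
Step 3: Verify x_2² - 3·y_2² = 49 - 48 = 1 (should be 1). ✓

(x_1, y_1) = (2, 1); (x_2, y_2) = (7, 4).


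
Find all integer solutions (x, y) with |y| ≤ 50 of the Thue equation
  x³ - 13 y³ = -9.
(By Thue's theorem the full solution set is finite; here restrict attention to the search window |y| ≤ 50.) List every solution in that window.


The equation is x³ - 13y³ = -9. For fixed y, x³ = 13·y³ − 9, so a solution requires the RHS to be a perfect cube.
Strategy: iterate y from -50 to 50, compute RHS = 13·y³ − 9, and check whether it is a (positive or negative) perfect cube.
Check small values of y:
  y = 0: RHS = -9 is not a perfect cube.
  y = 1: RHS = 4 is not a perfect cube.
  y = -1: RHS = -22 is not a perfect cube.
  y = 2: RHS = 95 is not a perfect cube.
  y = -2: RHS = -113 is not a perfect cube.
  y = 3: RHS = 342 is not a perfect cube.
  y = -3: RHS = -360 is not a perfect cube.
Continuing the search up to |y| = 50 finds no solutions either.
No (x, y) in the scanned range satisfies the equation.

No integer solutions with |y| ≤ 50.


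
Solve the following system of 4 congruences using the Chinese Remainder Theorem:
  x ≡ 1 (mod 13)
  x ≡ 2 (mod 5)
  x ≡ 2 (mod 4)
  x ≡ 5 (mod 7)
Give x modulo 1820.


Product of moduli M = 13 · 5 · 4 · 7 = 1820.
Merge one congruence at a time:
  Start: x ≡ 1 (mod 13).
  Combine with x ≡ 2 (mod 5); new modulus lcm = 65.
    Write x = 1 + 13·t and substitute into x ≡ 2 (mod 5): 13·t ≡ 2 − 1 = 1 (mod 5).
    Reduce coefficients mod 5: 3·t ≡ 1 (mod 5).
    The inverse of 3 mod 5 is 2 (since 3·2 = 6 = 1·5 + 1), so t ≡ 2·1 = 2 ≡ 2 (mod 5).
    Then x = 1 + 13·2 = 27, valid modulo lcm(13, 5) = 65: x ≡ 27 (mod 65).
  Combine with x ≡ 2 (mod 4); new modulus lcm = 260.
    Write x = 27 + 65·t and substitute into x ≡ 2 (mod 4): 65·t ≡ 2 − 27 = -25 (mod 4).
    Reduce coefficients mod 4: 1·t ≡ 3 (mod 4).
    So t ≡ 3 (mod 4).
    Then x = 27 + 65·3 = 222, valid modulo lcm(65, 4) = 260: x ≡ 222 (mod 260).
  Combine with x ≡ 5 (mod 7); new modulus lcm = 1820.
    Write x = 222 + 260·t and substitute into x ≡ 5 (mod 7): 260·t ≡ 5 − 222 = -217 (mod 7).
    Reduce coefficients mod 7: 1·t ≡ 0 (mod 7).
    So t ≡ 0 (mod 7).
    Then x = 222 + 260·0 = 222, valid modulo lcm(260, 7) = 1820: x ≡ 222 (mod 1820).
Verify against each original: 222 mod 13 = 1, 222 mod 5 = 2, 222 mod 4 = 2, 222 mod 7 = 5.

x ≡ 222 (mod 1820).


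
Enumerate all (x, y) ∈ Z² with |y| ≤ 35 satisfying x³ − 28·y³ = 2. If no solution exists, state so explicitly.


The equation is x³ - 28y³ = 2. For fixed y, x³ = 28·y³ + 2, so a solution requires the RHS to be a perfect cube.
Strategy: iterate y from -35 to 35, compute RHS = 28·y³ + 2, and check whether it is a (positive or negative) perfect cube.
Check small values of y:
  y = 0: RHS = 2 is not a perfect cube.
  y = 1: RHS = 30 is not a perfect cube.
  y = -1: RHS = -26 is not a perfect cube.
  y = 2: RHS = 226 is not a perfect cube.
  y = -2: RHS = -222 is not a perfect cube.
  y = 3: RHS = 758 is not a perfect cube.
  y = -3: RHS = -754 is not a perfect cube.
Continuing the search up to |y| = 35 finds no solutions either.
No (x, y) in the scanned range satisfies the equation.

No integer solutions with |y| ≤ 35.


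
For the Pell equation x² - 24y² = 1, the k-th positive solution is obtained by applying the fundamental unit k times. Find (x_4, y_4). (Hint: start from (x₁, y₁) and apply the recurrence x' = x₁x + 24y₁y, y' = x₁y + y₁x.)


Step 1: Find the fundamental solution (x₁, y₁) of x² - 24y² = 1.
  Expand √24 as a continued fraction. a₀ = ⌊√24⌋ = 4; iterate m_{k+1} = d_k·a_k − m_k, d_{k+1} = (24 − m_{k+1}²)/d_k, a_{k+1} = ⌊(a₀ + m_{k+1})/d_{k+1}⌋ (starting m₀ = 0, d₀ = 1), with convergents p_k = a_k·p_{k-1} + p_{k-2}, q_k = a_k·q_{k-1} + q_{k-2} (p₋₁ = 1, q₋₁ = 0):
  k = 0: a₀ = 4; p₀/q₀ = 4/1; p₀² − 24·q₀² = 16 − 24 = -8.
  k = 1: m = 4, d = 8, a = ⌊(4 + 4)/8⌋ = 1; p/q = (1·4 + 1)/(1·1 + 0) = 5/1; p² − 24·q² = 25 − 24 = 1.
  The first convergent with p² − 24·q² = 1 gives the fundamental solution (x₁, y₁) = (5, 1).
Step 2: Apply the recurrence (x_{n+1}, y_{n+1}) = (x₁x_n + 24y₁y_n, x₁y_n + y₁x_n) repeatedly.
  From (x_1, y_1) = (5, 1): x_2 = 5·5 + 24·1·1 = 49; y_2 = 5·1 + 1·5 = 10.
  From (x_2, y_2) = (49, 10): x_3 = 5·49 + 24·1·10 = 485; y_3 = 5·10 + 1·49 = 99.
  From (x_3, y_3) = (485, 99): x_4 = 5·485 + 24·1·99 = 4801; y_4 = 5·99 + 1·485 = 980.
Step 3: Verify x_4² - 24·y_4² = 23049601 - 23049600 = 1 (should be 1). ✓

(x_1, y_1) = (5, 1); (x_4, y_4) = (4801, 980).


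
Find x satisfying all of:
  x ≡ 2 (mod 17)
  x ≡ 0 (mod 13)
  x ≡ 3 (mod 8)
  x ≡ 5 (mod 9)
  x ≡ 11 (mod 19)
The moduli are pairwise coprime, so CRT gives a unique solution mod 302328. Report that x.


Product of moduli M = 17 · 13 · 8 · 9 · 19 = 302328.
Merge one congruence at a time:
  Start: x ≡ 2 (mod 17).
  Combine with x ≡ 0 (mod 13); new modulus lcm = 221.
    Write x = 2 + 17·t and substitute into x ≡ 0 (mod 13): 17·t ≡ 0 − 2 = -2 (mod 13).
    Reduce coefficients mod 13: 4·t ≡ 11 (mod 13).
    The inverse of 4 mod 13 is 10 (since 4·10 = 40 = 3·13 + 1), so t ≡ 10·11 = 110 ≡ 6 (mod 13).
    Then x = 2 + 17·6 = 104, valid modulo lcm(17, 13) = 221: x ≡ 104 (mod 221).
  Combine with x ≡ 3 (mod 8); new modulus lcm = 1768.
    Write x = 104 + 221·t and substitute into x ≡ 3 (mod 8): 221·t ≡ 3 − 104 = -101 (mod 8).
    Reduce coefficients mod 8: 5·t ≡ 3 (mod 8).
    The inverse of 5 mod 8 is 5 (since 5·5 = 25 = 3·8 + 1), so t ≡ 5·3 = 15 ≡ 7 (mod 8).
    Then x = 104 + 221·7 = 1651, valid modulo lcm(221, 8) = 1768: x ≡ 1651 (mod 1768).
  Combine with x ≡ 5 (mod 9); new modulus lcm = 15912.
    Write x = 1651 + 1768·t and substitute into x ≡ 5 (mod 9): 1768·t ≡ 5 − 1651 = -1646 (mod 9).
    Reduce coefficients mod 9: 4·t ≡ 1 (mod 9).
    The inverse of 4 mod 9 is 7 (since 4·7 = 28 = 3·9 + 1), so t ≡ 7·1 = 7 ≡ 7 (mod 9).
    Then x = 1651 + 1768·7 = 14027, valid modulo lcm(1768, 9) = 15912: x ≡ 14027 (mod 15912).
  Combine with x ≡ 11 (mod 19); new modulus lcm = 302328.
    Write x = 14027 + 15912·t and substitute into x ≡ 11 (mod 19): 15912·t ≡ 11 − 14027 = -14016 (mod 19).
    Reduce coefficients mod 19: 9·t ≡ 6 (mod 19).
    The inverse of 9 mod 19 is 17 (since 9·17 = 153 = 8·19 + 1), so t ≡ 17·6 = 102 ≡ 7 (mod 19).
    Then x = 14027 + 15912·7 = 125411, valid modulo lcm(15912, 19) = 302328: x ≡ 125411 (mod 302328).
Verify against each original: 125411 mod 17 = 2, 125411 mod 13 = 0, 125411 mod 8 = 3, 125411 mod 9 = 5, 125411 mod 19 = 11.

x ≡ 125411 (mod 302328).


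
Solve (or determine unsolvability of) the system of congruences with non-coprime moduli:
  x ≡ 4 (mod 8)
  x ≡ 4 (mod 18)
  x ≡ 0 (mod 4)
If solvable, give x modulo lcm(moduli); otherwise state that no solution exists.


Moduli 8, 18, 4 are not pairwise coprime, so CRT works modulo lcm(m_i) when all pairwise compatibility conditions hold.
Pairwise compatibility: gcd(m_i, m_j) must divide a_i - a_j for every pair.
Merge one congruence at a time:
  Start: x ≡ 4 (mod 8).
  Combine with x ≡ 4 (mod 18): gcd(8, 18) = 2; 4 - 4 = 0, which IS divisible by 2, so compatible.
    Write x = 4 + 8·t and substitute into x ≡ 4 (mod 18): 8·t ≡ 4 − 4 = 0 (mod 18).
    Divide the congruence (and modulus) by g = 2: 4·t ≡ 0 (mod 9).
    The inverse of 4 mod 9 is 7 (since 4·7 = 28 = 3·9 + 1), so t ≡ 7·0 = 0 ≡ 0 (mod 9).
    Then x = 4 + 8·0 = 4, valid modulo lcm(8, 18) = 72: x ≡ 4 (mod 72).
  Combine with x ≡ 0 (mod 4): gcd(72, 4) = 4; 0 - 4 = -4, which IS divisible by 4, so compatible.
    Write x = 4 + 72·t and substitute into x ≡ 0 (mod 4): 72·t ≡ 0 − 4 = -4 (mod 4).
    Divide the congruence (and modulus) by g = 4: 18·t ≡ -1 (mod 1).
    Modulo 1 every t works; take t = 0.
    Then x = 4 + 72·0 = 4, valid modulo lcm(72, 4) = 72: x ≡ 4 (mod 72).
Verify: 4 mod 8 = 4, 4 mod 18 = 4, 4 mod 4 = 0.

x ≡ 4 (mod 72).


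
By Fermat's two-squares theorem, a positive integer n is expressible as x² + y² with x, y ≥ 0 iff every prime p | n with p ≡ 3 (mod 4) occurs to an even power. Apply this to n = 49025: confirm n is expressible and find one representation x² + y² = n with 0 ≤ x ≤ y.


Step 1: Factor n = 49025 = 5^2 · 37 · 53.
Step 2: Check the mod-4 condition on each prime factor: 5 ≡ 1 (mod 4), exponent 2; 37 ≡ 1 (mod 4), exponent 1; 53 ≡ 1 (mod 4), exponent 1.
All primes ≡ 3 (mod 4) appear to even exponent (or don't appear), so by the two-squares theorem n IS expressible as a sum of two squares.
Step 3: Build a representation. Group n = k² · m with k = 5 and m = 37 · 53 = 1961 (a product of primes ≡ 1 (mod 4)); a representation of m scales to one of n via (k·x)² + (k·y)² = k²(x² + y²). Each prime p ≡ 1 (mod 4) is itself a sum of two squares; find a² by testing p − a² for a perfect square:
  37: 37 − 1² = 36 = 6² ⇒ 37 = 1² + 6².
  53: 53 − 1² = 52, 53 − 2² = 49 = 7² ⇒ 53 = 2² + 7².
  Combine using the Brahmagupta–Fibonacci identity (a² + b²)(c² + d²) = (ac − bd)² + (ad + bc)² = (ac + bd)² + (ad − bc)²:
  37 · 53 = 1961: from (1² + 6²)(2² + 7²), take (1·2 − 6·7, 1·7 + 6·2) = (2 − 42, 7 + 12) = (-40, 19); dropping signs (only squares matter) gives (40, 19); check 40² + 19² = 1600 + 361 = 1961 ✓.
  Scale by k = 5: (5·40, 5·19) = (200, 95).
Step 4: Order so x ≤ y and verify: 95² + 200² = 9025 + 40000 = 49025 = n. ✓

n = 49025 = 95² + 200² (one valid representation with x ≤ y).


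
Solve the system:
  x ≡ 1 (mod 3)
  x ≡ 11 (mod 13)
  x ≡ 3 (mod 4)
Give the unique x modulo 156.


Moduli 3, 13, 4 are pairwise coprime; by CRT there is a unique solution modulo M = 3 · 13 · 4 = 156.
Solve pairwise, accumulating the modulus:
  Start with x ≡ 1 (mod 3).
  Combine with x ≡ 11 (mod 13): since gcd(3, 13) = 1, we get a unique residue mod 39.
    Write x = 1 + 3·t and substitute into x ≡ 11 (mod 13): 3·t ≡ 11 − 1 = 10 (mod 13).
    The inverse of 3 mod 13 is 9 (since 3·9 = 27 = 2·13 + 1), so t ≡ 9·10 = 90 ≡ 12 (mod 13).
    Then x = 1 + 3·12 = 37, valid modulo lcm(3, 13) = 39: x ≡ 37 (mod 39).
  Combine with x ≡ 3 (mod 4): since gcd(39, 4) = 1, we get a unique residue mod 156.
    Write x = 37 + 39·t and substitute into x ≡ 3 (mod 4): 39·t ≡ 3 − 37 = -34 (mod 4).
    Reduce coefficients mod 4: 3·t ≡ 2 (mod 4).
    The inverse of 3 mod 4 is 3 (since 3·3 = 9 = 2·4 + 1), so t ≡ 3·2 = 6 ≡ 2 (mod 4).
    Then x = 37 + 39·2 = 115, valid modulo lcm(39, 4) = 156: x ≡ 115 (mod 156).
Verify: 115 mod 3 = 1 ✓, 115 mod 13 = 11 ✓, 115 mod 4 = 3 ✓.

x ≡ 115 (mod 156).


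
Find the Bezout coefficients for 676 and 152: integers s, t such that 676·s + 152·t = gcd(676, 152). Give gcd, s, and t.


Euclidean algorithm on (676, 152) — divide until remainder is 0:
  676 = 4 · 152 + 68
  152 = 2 · 68 + 16
  68 = 4 · 16 + 4
  16 = 4 · 4 + 0
gcd(676, 152) = 4.
Track Bezout coefficients alongside the remainders: start with r₀ = 676 = a·1 + b·0 (s = 1, t = 0) and r₁ = 152 = a·0 + b·1 (s = 0, t = 1); each new remainder r_{k+1} = r_{k-1} − q_k·r_k inherits s_{k+1} = s_{k-1} − q_k·s_k, t_{k+1} = t_{k-1} − q_k·t_k, so r_k = a·s_k + b·t_k at every step:
  q = 4: r = 68, s = 1 − 4·0 = 1, t = 0 − 4·1 = -4  (check: 676·1 + 152·(-4) = 68)
  q = 2: r = 16, s = 0 − 2·1 = -2, t = 1 − 2·(-4) = 9  (check: 676·(-2) + 152·9 = 16)
  q = 4: r = 4, s = 1 − 4·(-2) = 9, t = -4 − 4·9 = -40  (check: 676·9 + 152·(-40) = 4)
The row with r = 4 (the gcd) gives the Bezout coefficients s = 9, t = -40.
Result: 676 · (9) + 152 · (-40) = 4.

gcd(676, 152) = 4; s = 9, t = -40 (check: 676·9 + 152·(-40) = 4).


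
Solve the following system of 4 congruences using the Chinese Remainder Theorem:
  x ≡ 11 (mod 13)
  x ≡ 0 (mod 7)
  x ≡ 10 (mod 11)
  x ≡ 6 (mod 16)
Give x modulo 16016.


Product of moduli M = 13 · 7 · 11 · 16 = 16016.
Merge one congruence at a time:
  Start: x ≡ 11 (mod 13).
  Combine with x ≡ 0 (mod 7); new modulus lcm = 91.
    Write x = 11 + 13·t and substitute into x ≡ 0 (mod 7): 13·t ≡ 0 − 11 = -11 (mod 7).
    Reduce coefficients mod 7: 6·t ≡ 3 (mod 7).
    The inverse of 6 mod 7 is 6 (since 6·6 = 36 = 5·7 + 1), so t ≡ 6·3 = 18 ≡ 4 (mod 7).
    Then x = 11 + 13·4 = 63, valid modulo lcm(13, 7) = 91: x ≡ 63 (mod 91).
  Combine with x ≡ 10 (mod 11); new modulus lcm = 1001.
    Write x = 63 + 91·t and substitute into x ≡ 10 (mod 11): 91·t ≡ 10 − 63 = -53 (mod 11).
    Reduce coefficients mod 11: 3·t ≡ 2 (mod 11).
    The inverse of 3 mod 11 is 4 (since 3·4 = 12 = 1·11 + 1), so t ≡ 4·2 = 8 ≡ 8 (mod 11).
    Then x = 63 + 91·8 = 791, valid modulo lcm(91, 11) = 1001: x ≡ 791 (mod 1001).
  Combine with x ≡ 6 (mod 16); new modulus lcm = 16016.
    Write x = 791 + 1001·t and substitute into x ≡ 6 (mod 16): 1001·t ≡ 6 − 791 = -785 (mod 16).
    Reduce coefficients mod 16: 9·t ≡ 15 (mod 16).
    The inverse of 9 mod 16 is 9 (since 9·9 = 81 = 5·16 + 1), so t ≡ 9·15 = 135 ≡ 7 (mod 16).
    Then x = 791 + 1001·7 = 7798, valid modulo lcm(1001, 16) = 16016: x ≡ 7798 (mod 16016).
Verify against each original: 7798 mod 13 = 11, 7798 mod 7 = 0, 7798 mod 11 = 10, 7798 mod 16 = 6.

x ≡ 7798 (mod 16016).
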